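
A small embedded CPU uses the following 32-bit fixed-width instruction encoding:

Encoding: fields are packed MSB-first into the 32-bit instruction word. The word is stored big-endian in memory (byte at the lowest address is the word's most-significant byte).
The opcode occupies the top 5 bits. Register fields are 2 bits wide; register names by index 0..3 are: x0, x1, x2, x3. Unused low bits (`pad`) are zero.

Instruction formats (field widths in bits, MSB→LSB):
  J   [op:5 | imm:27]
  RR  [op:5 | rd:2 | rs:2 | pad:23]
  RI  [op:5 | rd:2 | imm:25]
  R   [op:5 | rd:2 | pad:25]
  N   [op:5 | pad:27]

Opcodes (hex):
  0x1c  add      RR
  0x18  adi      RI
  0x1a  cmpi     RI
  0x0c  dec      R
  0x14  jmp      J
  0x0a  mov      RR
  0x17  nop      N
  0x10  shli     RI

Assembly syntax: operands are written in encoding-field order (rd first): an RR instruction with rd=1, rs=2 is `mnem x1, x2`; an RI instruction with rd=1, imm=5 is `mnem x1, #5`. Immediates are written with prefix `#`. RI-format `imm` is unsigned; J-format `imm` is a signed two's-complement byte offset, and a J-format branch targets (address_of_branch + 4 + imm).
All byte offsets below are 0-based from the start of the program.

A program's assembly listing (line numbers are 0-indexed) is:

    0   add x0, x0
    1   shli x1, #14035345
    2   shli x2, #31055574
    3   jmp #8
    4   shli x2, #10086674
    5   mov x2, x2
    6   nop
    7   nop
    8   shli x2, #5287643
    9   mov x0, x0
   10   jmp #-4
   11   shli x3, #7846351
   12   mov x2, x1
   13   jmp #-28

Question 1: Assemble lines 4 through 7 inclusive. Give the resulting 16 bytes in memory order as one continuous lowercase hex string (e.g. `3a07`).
4. shli fields op=0x10:5|rd=2:2|imm=10086674:25 → word 8499e912h → 84 99 e9 12
5. mov fields op=0xa:5|rd=2:2|rs=2:2|pad=0:23 → word 55000000h → 55 00 00 00
6. nop fields op=0x17:5|pad=0:27 → word b8000000h → b8 00 00 00
7. nop fields op=0x17:5|pad=0:27 → word b8000000h → b8 00 00 00

8499e91255000000b8000000b8000000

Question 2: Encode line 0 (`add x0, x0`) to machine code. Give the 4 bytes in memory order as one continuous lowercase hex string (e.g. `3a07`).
e0000000

L0: add op=0x1c:5|rd=0:2|rs=0:2|pad=0:23 ⇒ 0xe0000000 ⇒ big e0 00 00 00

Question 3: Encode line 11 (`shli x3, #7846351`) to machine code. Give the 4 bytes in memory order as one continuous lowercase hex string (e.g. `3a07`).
L11: shli op=0x10:5|rd=3:2|imm=7846351:25 ⇒ 0x8677b9cf ⇒ big 86 77 b9 cf

8677b9cf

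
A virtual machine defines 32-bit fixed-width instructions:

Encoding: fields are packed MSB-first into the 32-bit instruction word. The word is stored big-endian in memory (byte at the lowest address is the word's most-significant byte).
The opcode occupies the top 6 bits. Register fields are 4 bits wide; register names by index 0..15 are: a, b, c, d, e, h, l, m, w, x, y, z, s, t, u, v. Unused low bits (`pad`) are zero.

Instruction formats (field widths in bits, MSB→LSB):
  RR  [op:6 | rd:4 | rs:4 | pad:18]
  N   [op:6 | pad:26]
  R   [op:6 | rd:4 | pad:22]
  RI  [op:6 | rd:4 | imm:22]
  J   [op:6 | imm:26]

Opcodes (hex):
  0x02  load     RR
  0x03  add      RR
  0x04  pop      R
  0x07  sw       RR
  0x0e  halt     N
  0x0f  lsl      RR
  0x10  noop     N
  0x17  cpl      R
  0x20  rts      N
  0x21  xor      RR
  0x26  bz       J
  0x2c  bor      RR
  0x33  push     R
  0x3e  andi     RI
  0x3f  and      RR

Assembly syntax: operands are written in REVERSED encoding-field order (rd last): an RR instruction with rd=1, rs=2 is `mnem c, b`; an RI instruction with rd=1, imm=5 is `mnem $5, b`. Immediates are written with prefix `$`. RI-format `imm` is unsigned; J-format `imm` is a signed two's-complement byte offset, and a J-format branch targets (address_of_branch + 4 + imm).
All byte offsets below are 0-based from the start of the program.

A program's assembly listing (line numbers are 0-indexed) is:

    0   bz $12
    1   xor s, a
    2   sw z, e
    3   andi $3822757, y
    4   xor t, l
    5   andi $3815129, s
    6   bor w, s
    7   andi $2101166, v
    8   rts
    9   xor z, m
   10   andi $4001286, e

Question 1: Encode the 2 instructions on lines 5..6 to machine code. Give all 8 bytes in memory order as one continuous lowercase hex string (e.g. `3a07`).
fb3a36d9b3200000

5. andi fields op=0x3e:6|rd=12:4|imm=3815129:22 → word fb3a36d9h → fb 3a 36 d9
6. bor fields op=0x2c:6|rd=12:4|rs=8:4|pad=0:18 → word b3200000h → b3 20 00 00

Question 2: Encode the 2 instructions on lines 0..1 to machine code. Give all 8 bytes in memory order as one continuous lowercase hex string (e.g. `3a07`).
line 0 (bz): pack op=0x26:6|imm=12:26 = 0x9800000c; big→ 98 00 00 0c
line 1 (xor): pack op=0x21:6|rd=0:4|rs=12:4|pad=0:18 = 0x84300000; big→ 84 30 00 00

9800000c84300000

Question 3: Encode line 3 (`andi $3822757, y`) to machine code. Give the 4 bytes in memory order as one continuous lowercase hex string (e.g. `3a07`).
faba54a5

line 3 (andi): pack op=0x3e:6|rd=10:4|imm=3822757:22 = 0xfaba54a5; big→ fa ba 54 a5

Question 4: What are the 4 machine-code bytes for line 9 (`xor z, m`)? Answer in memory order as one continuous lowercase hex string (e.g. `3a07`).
85ec0000

9. xor fields op=0x21:6|rd=7:4|rs=11:4|pad=0:18 → word 85ec0000h → 85 ec 00 00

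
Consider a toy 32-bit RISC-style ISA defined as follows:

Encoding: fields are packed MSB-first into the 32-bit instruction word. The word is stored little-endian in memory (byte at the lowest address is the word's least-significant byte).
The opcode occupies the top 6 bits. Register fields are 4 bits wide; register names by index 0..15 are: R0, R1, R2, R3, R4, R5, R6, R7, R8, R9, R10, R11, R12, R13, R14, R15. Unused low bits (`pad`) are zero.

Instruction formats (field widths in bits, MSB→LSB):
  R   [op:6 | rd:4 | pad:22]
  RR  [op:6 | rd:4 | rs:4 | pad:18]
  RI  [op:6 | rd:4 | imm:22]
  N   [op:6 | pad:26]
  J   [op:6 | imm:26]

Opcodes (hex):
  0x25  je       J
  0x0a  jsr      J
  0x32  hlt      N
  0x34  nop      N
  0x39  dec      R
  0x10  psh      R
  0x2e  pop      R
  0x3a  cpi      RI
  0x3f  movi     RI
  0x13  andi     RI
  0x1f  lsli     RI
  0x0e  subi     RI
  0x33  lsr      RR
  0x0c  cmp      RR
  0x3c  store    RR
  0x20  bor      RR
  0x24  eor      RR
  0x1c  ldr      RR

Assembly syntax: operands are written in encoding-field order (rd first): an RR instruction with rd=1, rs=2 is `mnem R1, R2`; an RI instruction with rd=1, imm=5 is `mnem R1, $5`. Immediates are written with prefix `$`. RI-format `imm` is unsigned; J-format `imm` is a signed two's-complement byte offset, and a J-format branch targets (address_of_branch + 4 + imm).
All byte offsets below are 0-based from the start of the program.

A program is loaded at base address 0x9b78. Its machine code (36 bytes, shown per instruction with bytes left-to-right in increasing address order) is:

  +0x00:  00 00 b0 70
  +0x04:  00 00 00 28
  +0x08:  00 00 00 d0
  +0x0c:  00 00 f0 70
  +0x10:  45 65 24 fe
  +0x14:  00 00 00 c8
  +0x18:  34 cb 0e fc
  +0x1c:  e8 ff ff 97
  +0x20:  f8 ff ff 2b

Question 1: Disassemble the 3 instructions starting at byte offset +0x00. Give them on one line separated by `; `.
off 0x00: read 00 00 b0 70 as little → 0x70b00000
  op=0x70b00000>>26=0x1c ⇒ ldr (RR)
  [25:22] rd=2 = R2
  [21:18] rs=12 = R12
off 0x04: read 00 00 00 28 as little → 0x28000000
  op=0x28000000>>26=0xa ⇒ jsr (J)
  [25:0] imm=0 = $0
off 0x08: read 00 00 00 d0 as little → 0xd0000000
  op=0xd0000000>>26=0x34 ⇒ nop (N)

ldr R2, R12; jsr $0; nop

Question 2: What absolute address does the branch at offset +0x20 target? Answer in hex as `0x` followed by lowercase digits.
[20] f8 ff ff 2b → 0x2bfffff8
  top 6b → 0xa → jsr [J]
  [25:0] imm=67108856 (s26→-8) = $-8
  target = base 0x9b78 + off 0x20 + 4 + imm -8 = 0x9b94

0x9b94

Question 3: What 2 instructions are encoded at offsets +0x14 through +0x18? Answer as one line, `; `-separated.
hlt; movi R0, $969524

[14] 00 00 00 c8 → 0xc8000000
  top 6b → 0x32 → hlt [N]
[18] 34 cb 0e fc → 0xfc0ecb34
  top 6b → 0x3f → movi [RI]
  rd: (w>>22)&0xf=0x0 → R0
  imm: (w>>0)&0x3fffff=0xecb34 → $969524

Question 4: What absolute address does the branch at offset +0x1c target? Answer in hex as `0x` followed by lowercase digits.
@+1c  little-endian(e8 ff ff 97) = 0x97ffffe8
  opcode bits[31:26]=0x25: je/J
  imm: (w>>0)&0x3ffffff=0x3ffffe8 (s26→-24) → $-24
  target = base 0x9b78 + off 0x1c + 4 + imm -24 = 0x9b80

0x9b80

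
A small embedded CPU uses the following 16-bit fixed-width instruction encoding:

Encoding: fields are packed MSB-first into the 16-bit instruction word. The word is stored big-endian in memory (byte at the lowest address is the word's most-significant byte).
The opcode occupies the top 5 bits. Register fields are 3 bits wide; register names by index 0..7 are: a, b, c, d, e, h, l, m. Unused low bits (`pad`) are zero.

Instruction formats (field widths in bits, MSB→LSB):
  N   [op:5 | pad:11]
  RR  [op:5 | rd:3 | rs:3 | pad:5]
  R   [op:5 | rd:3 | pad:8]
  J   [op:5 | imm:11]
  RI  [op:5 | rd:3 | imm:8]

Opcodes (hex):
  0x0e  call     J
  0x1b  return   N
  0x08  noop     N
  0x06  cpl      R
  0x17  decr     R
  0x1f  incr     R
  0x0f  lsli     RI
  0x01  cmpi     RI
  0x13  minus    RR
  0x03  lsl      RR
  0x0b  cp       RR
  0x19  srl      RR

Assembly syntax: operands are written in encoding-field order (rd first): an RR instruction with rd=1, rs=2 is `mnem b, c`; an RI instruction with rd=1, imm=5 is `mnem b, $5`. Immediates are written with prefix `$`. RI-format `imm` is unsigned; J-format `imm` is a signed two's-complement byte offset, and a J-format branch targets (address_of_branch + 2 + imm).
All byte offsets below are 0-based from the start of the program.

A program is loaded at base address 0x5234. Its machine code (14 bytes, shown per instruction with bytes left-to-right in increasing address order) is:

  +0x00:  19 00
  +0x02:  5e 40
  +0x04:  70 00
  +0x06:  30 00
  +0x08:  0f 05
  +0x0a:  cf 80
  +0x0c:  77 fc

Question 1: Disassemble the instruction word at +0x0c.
call $-4

off 0x0c: read 77 fc as big → 0x77fc
  top 5b → 0xe → call [J]
  imm: (w>>0)&0x7ff=0x7fc (s11→-4) → $-4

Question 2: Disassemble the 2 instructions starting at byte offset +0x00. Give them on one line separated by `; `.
lsl b, a; cp l, c

[00] 19 00 → 0x1900
  opcode bits[15:11]=0x3: lsl/RR
  rd@[10:8]=0x1 ⇒ b
  rs@[7:5]=0x0 ⇒ a
[02] 5e 40 → 0x5e40
  opcode bits[15:11]=0xb: cp/RR
  rd@[10:8]=0x6 ⇒ l
  rs@[7:5]=0x2 ⇒ c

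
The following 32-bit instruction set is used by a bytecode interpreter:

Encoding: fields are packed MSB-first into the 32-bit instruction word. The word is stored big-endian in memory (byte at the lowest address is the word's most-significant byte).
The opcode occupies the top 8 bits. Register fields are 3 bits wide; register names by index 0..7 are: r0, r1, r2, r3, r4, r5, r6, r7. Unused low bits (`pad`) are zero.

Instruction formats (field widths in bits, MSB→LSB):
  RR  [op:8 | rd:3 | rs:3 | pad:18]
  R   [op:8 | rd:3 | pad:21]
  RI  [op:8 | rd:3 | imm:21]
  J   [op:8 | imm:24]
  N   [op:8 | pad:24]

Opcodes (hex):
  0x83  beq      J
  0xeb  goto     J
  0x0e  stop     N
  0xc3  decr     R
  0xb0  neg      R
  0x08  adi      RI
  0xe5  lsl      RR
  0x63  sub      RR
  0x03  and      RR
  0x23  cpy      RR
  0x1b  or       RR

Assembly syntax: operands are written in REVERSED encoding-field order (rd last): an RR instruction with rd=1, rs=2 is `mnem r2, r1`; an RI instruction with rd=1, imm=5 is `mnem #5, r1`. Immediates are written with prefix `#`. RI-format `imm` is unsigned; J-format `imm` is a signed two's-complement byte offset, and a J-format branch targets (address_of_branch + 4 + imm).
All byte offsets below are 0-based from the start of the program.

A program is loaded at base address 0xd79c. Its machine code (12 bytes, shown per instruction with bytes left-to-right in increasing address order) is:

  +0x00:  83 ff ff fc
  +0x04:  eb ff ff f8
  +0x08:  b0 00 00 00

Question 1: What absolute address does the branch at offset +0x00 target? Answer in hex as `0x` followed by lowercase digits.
[00] 83 ff ff fc → 0x83fffffc
  top 8b → 0x83 → beq [J]
  imm: (w>>0)&0xffffff=0xfffffc (s24→-4) → #-4
  target = base 0xd79c + off 0x00 + 4 + imm -4 = 0xd79c

0xd79c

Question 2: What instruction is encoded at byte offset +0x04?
+0x04: eb ff ff f8 ⇒ word 0xebfffff8 (big)
  op=0xebfffff8>>24=0xeb ⇒ goto (J)
  imm@[23:0]=0xfffff8 (s24→-8) ⇒ #-8

goto #-8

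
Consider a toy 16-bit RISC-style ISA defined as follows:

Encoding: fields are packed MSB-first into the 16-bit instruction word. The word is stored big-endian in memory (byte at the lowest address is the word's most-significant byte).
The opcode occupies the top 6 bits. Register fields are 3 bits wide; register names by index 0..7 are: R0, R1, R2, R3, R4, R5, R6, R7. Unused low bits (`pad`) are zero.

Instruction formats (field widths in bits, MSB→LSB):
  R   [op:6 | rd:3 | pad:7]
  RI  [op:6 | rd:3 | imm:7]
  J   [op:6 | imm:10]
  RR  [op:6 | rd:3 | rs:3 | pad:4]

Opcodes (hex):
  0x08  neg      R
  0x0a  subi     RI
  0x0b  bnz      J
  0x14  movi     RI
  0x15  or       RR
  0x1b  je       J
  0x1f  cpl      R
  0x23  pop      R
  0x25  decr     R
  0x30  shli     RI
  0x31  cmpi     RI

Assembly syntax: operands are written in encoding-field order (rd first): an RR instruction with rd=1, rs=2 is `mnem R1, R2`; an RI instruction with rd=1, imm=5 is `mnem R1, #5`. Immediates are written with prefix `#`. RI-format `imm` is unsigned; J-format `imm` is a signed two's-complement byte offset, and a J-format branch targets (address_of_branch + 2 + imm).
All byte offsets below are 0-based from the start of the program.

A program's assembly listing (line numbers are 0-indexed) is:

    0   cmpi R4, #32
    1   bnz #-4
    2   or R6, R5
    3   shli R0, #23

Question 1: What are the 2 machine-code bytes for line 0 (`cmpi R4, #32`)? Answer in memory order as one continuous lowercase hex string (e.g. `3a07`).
c620

line 0 (cmpi): pack op=0x31:6|rd=4:3|imm=32:7 = 0xc620; big→ c6 20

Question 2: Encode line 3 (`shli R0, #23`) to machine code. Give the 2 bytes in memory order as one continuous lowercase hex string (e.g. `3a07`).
3. shli fields op=0x30:6|rd=0:3|imm=23:7 → word c017h → c0 17

c017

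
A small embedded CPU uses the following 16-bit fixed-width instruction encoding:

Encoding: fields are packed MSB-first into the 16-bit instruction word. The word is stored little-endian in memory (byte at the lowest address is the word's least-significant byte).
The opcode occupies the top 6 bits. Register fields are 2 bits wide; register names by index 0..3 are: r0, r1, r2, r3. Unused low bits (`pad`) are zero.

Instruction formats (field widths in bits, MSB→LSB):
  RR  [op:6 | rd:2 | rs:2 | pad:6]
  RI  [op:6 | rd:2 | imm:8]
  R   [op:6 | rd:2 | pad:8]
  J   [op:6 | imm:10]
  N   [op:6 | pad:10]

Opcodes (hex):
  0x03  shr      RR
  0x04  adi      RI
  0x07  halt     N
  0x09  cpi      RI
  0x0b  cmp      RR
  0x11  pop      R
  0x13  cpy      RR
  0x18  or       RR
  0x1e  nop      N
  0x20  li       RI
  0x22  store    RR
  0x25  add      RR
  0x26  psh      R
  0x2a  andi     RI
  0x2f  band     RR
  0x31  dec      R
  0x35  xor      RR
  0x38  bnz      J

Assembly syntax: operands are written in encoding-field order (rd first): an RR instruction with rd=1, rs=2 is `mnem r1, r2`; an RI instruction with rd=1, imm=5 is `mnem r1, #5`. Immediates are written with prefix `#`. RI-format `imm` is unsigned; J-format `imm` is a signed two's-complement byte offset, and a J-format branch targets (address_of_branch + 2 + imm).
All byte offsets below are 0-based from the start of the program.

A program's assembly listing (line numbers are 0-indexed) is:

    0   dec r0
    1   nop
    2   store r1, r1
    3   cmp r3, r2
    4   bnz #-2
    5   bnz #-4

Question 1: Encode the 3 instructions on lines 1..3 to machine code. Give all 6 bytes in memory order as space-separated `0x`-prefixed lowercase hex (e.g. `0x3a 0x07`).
0x00 0x78 0x40 0x89 0x80 0x2f

L1: nop op=0x1e:6|pad=0:10 ⇒ 0x7800 ⇒ little 00 78
L2: store op=0x22:6|rd=1:2|rs=1:2|pad=0:6 ⇒ 0x8940 ⇒ little 40 89
L3: cmp op=0xb:6|rd=3:2|rs=2:2|pad=0:6 ⇒ 0x2f80 ⇒ little 80 2f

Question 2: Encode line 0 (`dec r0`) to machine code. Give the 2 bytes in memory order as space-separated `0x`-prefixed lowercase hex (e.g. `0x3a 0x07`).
0x00 0xc4

L0: dec op=0x31:6|rd=0:2|pad=0:8 ⇒ 0xc400 ⇒ little 00 c4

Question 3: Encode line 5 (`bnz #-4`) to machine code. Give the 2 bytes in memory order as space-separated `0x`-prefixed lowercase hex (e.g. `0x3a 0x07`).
5. bnz fields op=0x38:6|imm=-4:10 → word e3fch → fc e3

0xfc 0xe3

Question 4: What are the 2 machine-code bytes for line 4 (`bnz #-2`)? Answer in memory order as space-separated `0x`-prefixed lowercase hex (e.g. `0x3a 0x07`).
line 4 (bnz): pack op=0x38:6|imm=-2:10 = 0xe3fe; little→ fe e3

0xfe 0xe3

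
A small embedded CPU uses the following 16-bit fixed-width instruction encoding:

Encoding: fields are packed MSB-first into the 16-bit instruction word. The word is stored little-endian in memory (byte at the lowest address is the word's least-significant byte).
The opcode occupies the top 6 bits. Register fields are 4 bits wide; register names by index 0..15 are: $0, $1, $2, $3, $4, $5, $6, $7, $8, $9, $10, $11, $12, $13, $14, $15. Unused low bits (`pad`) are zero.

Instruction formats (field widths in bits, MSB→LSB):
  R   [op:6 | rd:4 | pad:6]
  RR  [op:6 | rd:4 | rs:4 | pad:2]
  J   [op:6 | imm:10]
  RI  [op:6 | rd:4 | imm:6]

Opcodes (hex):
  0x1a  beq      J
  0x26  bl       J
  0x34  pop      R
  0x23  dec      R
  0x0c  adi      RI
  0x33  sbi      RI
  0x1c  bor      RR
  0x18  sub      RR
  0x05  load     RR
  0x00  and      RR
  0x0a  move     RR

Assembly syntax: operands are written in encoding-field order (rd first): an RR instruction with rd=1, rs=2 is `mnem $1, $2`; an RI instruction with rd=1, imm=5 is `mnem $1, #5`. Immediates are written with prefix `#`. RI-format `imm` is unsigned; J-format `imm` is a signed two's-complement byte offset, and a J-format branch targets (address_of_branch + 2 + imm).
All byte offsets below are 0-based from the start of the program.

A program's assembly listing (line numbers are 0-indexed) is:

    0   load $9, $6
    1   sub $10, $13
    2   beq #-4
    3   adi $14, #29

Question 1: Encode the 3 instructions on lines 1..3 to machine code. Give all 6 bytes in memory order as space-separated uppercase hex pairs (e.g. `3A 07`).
B4 62 FC 6B 9D 33

line 1 (sub): pack op=0x18:6|rd=10:4|rs=13:4|pad=0:2 = 0x62b4; little→ b4 62
line 2 (beq): pack op=0x1a:6|imm=-4:10 = 0x6bfc; little→ fc 6b
line 3 (adi): pack op=0xc:6|rd=14:4|imm=29:6 = 0x339d; little→ 9d 33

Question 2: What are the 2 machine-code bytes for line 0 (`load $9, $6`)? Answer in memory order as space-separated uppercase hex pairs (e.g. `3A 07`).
58 16

L0: load op=0x5:6|rd=9:4|rs=6:4|pad=0:2 ⇒ 0x1658 ⇒ little 58 16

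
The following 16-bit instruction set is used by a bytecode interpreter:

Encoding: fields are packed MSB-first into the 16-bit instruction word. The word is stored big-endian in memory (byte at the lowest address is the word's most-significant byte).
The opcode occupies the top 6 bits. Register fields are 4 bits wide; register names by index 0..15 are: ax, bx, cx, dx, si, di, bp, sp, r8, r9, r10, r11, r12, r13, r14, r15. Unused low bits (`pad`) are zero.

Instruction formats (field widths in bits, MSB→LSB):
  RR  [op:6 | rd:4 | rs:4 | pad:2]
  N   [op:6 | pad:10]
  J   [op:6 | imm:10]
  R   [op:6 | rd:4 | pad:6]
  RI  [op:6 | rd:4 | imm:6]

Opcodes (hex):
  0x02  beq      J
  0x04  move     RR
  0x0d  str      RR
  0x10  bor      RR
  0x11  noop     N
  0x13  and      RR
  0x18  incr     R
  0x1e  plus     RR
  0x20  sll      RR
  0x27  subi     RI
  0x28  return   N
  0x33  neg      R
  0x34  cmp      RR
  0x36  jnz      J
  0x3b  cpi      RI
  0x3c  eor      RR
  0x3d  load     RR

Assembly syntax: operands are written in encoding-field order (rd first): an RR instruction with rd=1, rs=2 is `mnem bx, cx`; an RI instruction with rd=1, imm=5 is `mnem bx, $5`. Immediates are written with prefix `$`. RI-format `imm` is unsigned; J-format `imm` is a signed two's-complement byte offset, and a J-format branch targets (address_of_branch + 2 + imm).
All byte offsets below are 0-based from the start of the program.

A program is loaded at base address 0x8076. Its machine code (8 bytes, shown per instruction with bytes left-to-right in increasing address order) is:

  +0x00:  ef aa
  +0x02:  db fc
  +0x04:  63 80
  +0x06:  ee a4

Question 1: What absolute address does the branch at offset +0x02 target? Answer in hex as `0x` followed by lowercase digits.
off 0x02: read db fc as big → 0xdbfc
  top 6b → 0x36 → jnz [J]
  [9:0] imm=1020 (s10→-4) = $-4
  target = base 0x8076 + off 0x02 + 2 + imm -4 = 0x8076

0x8076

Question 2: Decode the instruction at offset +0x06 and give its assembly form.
cpi r10, $36

[06] ee a4 → 0xeea4
  top 6b → 0x3b → cpi [RI]
  rd: (w>>6)&0xf=0xa → r10
  imm: (w>>0)&0x3f=0x24 → $36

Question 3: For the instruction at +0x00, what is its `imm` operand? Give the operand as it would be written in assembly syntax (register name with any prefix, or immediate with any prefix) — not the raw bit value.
[00] ef aa → 0xefaa
  op=0xefaa>>10=0x3b ⇒ cpi (RI)
  rd@[9:6]=0xe ⇒ r14
  imm@[5:0]=0x2a ⇒ $42

$42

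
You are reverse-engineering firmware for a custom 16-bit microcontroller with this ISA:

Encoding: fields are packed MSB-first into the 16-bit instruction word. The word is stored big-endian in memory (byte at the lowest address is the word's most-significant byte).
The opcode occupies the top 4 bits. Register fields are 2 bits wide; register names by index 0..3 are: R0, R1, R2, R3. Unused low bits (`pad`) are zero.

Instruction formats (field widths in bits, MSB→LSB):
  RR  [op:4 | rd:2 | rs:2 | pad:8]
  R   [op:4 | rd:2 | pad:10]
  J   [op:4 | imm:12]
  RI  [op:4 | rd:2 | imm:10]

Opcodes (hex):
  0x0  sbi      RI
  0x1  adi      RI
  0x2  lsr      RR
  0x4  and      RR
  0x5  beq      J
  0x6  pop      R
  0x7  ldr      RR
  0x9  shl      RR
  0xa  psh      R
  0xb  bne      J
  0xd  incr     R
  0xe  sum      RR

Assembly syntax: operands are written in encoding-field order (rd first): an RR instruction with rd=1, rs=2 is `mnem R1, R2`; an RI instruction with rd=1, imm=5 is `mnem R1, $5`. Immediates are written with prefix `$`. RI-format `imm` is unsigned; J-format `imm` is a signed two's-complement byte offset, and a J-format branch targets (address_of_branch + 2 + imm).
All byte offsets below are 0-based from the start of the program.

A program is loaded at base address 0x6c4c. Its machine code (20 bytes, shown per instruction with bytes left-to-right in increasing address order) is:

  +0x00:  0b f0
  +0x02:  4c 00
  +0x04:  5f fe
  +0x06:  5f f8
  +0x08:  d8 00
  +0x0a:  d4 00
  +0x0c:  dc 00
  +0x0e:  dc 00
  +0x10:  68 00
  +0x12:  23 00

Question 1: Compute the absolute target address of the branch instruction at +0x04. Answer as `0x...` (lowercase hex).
0x6c50

@+04  big-endian(5f fe) = 0x5ffe
  op=0x5ffe>>12=0x5 ⇒ beq (J)
  imm: (w>>0)&0xfff=0xffe (s12→-2) → $-2
  target = base 0x6c4c + off 0x04 + 2 + imm -2 = 0x6c50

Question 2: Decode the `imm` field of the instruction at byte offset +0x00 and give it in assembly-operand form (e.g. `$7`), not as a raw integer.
$1008

+0x00: 0b f0 ⇒ word 0x0bf0 (big)
  opcode bits[15:12]=0x0: sbi/RI
  [11:10] rd=2 = R2
  [9:0] imm=1008 = $1008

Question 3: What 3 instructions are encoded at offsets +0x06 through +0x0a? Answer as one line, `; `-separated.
beq $-8; incr R2; incr R1

[06] 5f f8 → 0x5ff8
  opcode bits[15:12]=0x5: beq/J
  imm: (w>>0)&0xfff=0xff8 (s12→-8) → $-8
[08] d8 00 → 0xd800
  opcode bits[15:12]=0xd: incr/R
  rd: (w>>10)&0x3=0x2 → R2
[0a] d4 00 → 0xd400
  opcode bits[15:12]=0xd: incr/R
  rd: (w>>10)&0x3=0x1 → R1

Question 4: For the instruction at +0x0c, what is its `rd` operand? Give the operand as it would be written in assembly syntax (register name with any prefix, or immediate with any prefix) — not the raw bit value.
@+0c  big-endian(dc 00) = 0xdc00
  op=0xdc00>>12=0xd ⇒ incr (R)
  rd@[11:10]=0x3 ⇒ R3

R3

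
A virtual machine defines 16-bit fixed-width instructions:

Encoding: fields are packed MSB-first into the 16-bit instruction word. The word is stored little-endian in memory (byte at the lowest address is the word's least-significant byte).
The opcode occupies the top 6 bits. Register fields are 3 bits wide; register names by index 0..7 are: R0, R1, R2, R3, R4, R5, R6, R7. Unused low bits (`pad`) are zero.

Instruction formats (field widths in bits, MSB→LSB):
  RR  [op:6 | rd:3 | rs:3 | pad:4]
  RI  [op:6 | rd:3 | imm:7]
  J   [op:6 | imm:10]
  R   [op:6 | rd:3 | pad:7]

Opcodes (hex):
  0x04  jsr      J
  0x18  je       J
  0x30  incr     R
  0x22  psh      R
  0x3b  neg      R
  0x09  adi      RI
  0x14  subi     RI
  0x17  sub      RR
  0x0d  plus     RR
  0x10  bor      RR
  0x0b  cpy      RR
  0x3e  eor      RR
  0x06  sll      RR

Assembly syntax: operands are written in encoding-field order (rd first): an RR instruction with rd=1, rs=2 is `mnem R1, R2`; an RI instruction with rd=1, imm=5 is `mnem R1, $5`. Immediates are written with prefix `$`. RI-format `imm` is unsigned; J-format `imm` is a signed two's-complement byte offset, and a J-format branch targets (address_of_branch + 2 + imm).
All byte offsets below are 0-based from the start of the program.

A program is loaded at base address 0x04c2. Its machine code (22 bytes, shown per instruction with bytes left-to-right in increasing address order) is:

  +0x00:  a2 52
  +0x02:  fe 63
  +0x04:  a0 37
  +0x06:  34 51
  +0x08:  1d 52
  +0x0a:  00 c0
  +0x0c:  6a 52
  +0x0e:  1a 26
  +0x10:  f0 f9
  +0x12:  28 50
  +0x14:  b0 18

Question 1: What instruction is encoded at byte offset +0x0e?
+0x0e: 1a 26 ⇒ word 0x261a (little)
  opcode bits[15:10]=0x9: adi/RI
  rd@[9:7]=0x4 ⇒ R4
  imm@[6:0]=0x1a ⇒ $26

adi R4, $26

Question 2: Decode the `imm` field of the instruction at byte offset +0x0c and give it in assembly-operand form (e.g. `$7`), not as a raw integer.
$106

[0c] 6a 52 → 0x526a
  top 6b → 0x14 → subi [RI]
  rd@[9:7]=0x4 ⇒ R4
  imm@[6:0]=0x6a ⇒ $106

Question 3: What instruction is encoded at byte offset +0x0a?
@+0a  little-endian(00 c0) = 0xc000
  opcode bits[15:10]=0x30: incr/R
  rd@[9:7]=0x0 ⇒ R0

incr R0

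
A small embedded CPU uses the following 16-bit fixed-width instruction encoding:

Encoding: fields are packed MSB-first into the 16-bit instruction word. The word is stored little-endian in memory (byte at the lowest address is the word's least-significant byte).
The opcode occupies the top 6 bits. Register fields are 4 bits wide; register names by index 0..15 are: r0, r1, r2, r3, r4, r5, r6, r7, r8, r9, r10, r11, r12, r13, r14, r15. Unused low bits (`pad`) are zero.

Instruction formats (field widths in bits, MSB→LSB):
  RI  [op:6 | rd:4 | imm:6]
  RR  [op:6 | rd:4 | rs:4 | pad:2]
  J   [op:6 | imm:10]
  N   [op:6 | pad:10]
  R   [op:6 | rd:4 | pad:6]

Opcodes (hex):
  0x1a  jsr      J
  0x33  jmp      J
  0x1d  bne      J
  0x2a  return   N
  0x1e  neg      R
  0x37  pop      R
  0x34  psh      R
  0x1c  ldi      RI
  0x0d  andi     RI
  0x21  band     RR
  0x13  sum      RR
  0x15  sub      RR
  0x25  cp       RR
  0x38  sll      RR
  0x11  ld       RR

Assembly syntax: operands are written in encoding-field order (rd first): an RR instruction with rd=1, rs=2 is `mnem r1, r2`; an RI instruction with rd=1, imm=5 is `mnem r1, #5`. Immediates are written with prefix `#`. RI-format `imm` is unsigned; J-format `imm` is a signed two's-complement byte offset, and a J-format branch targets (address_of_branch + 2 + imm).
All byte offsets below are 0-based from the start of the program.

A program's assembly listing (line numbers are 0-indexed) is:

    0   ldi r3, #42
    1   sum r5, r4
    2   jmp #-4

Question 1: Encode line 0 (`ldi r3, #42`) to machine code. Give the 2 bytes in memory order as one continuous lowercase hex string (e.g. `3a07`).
ea70

line 0 (ldi): pack op=0x1c:6|rd=3:4|imm=42:6 = 0x70ea; little→ ea 70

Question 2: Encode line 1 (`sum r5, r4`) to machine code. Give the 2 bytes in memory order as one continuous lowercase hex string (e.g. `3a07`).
504d

L1: sum op=0x13:6|rd=5:4|rs=4:4|pad=0:2 ⇒ 0x4d50 ⇒ little 50 4d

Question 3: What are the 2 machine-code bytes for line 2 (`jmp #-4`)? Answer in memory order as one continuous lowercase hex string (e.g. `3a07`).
fccf

line 2 (jmp): pack op=0x33:6|imm=-4:10 = 0xcffc; little→ fc cf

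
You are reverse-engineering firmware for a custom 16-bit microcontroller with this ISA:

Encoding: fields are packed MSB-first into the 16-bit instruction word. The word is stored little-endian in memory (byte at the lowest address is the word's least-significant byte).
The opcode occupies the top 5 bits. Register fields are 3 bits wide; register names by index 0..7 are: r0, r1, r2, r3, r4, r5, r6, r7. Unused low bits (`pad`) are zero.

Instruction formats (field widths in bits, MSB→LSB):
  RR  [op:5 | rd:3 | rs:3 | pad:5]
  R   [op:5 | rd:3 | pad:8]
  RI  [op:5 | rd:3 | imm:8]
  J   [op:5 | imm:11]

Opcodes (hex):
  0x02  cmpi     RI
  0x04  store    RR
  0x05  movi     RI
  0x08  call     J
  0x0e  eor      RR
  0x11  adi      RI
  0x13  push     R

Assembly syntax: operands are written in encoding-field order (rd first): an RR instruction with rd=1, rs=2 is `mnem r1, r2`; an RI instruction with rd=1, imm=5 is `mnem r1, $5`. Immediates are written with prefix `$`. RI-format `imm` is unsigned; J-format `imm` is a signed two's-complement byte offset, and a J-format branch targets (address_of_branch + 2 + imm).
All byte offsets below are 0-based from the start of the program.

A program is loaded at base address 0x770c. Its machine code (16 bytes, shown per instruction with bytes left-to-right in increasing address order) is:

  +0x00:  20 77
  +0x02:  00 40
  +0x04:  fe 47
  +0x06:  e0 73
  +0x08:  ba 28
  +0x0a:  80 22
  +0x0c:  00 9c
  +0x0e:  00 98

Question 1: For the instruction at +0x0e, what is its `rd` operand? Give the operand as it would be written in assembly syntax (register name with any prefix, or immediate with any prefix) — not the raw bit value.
+0x0e: 00 98 ⇒ word 0x9800 (little)
  top 5b → 0x13 → push [R]
  rd@[10:8]=0x0 ⇒ r0

r0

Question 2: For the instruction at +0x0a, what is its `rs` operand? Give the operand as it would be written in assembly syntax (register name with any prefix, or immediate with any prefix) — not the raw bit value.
off 0x0a: read 80 22 as little → 0x2280
  top 5b → 0x4 → store [RR]
  rd@[10:8]=0x2 ⇒ r2
  rs@[7:5]=0x4 ⇒ r4

r4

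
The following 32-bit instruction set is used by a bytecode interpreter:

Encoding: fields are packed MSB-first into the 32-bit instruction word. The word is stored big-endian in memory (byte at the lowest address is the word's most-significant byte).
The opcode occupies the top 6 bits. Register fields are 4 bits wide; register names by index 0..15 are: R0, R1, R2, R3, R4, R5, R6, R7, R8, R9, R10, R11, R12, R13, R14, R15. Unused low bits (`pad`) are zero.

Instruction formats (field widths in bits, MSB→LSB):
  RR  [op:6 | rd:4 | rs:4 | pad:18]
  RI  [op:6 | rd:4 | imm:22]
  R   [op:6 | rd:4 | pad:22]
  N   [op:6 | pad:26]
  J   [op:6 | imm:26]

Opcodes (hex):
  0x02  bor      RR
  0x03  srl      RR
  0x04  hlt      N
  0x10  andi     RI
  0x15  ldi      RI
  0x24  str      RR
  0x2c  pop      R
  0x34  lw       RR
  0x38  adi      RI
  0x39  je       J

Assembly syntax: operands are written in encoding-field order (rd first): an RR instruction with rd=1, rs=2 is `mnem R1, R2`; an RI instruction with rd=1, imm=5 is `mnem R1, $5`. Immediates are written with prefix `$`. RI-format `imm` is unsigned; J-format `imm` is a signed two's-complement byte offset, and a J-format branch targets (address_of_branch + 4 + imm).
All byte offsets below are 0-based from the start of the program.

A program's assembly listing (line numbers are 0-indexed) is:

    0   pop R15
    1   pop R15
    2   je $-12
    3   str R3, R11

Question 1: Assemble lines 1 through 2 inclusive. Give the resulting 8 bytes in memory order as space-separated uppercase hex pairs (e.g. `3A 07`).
B3 C0 00 00 E7 FF FF F4

1. pop fields op=0x2c:6|rd=15:4|pad=0:22 → word b3c00000h → b3 c0 00 00
2. je fields op=0x39:6|imm=-12:26 → word e7fffff4h → e7 ff ff f4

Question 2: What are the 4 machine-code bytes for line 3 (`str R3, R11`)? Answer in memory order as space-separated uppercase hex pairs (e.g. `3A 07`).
90 EC 00 00

L3: str op=0x24:6|rd=3:4|rs=11:4|pad=0:18 ⇒ 0x90ec0000 ⇒ big 90 ec 00 00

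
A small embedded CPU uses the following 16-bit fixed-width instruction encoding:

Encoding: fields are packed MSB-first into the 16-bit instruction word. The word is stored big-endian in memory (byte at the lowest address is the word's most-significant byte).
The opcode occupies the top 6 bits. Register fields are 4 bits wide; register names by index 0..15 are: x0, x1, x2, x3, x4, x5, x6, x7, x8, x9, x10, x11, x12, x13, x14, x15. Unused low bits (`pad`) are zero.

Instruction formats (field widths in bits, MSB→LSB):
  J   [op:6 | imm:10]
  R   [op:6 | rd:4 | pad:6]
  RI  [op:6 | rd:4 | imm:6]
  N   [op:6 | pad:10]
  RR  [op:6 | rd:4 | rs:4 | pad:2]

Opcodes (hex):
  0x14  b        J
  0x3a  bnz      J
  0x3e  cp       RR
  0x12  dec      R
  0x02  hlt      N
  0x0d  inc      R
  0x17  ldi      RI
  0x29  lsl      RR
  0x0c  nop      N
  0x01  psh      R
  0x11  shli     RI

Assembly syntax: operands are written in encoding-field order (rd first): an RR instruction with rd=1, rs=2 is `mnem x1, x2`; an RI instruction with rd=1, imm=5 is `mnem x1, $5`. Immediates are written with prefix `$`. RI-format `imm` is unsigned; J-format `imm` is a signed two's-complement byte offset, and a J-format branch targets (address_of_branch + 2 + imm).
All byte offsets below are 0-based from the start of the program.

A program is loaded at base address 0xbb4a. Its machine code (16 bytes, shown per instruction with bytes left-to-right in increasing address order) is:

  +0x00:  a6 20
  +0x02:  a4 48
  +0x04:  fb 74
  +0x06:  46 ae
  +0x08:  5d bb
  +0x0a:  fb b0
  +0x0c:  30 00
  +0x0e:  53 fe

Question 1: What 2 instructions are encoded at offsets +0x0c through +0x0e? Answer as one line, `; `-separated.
nop; b $-2

[0c] 30 00 → 0x3000
  opcode bits[15:10]=0xc: nop/N
[0e] 53 fe → 0x53fe
  opcode bits[15:10]=0x14: b/J
  [9:0] imm=1022 (s10→-2) = $-2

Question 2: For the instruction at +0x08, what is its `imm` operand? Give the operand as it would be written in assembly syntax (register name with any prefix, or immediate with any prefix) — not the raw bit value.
$59

@+08  big-endian(5d bb) = 0x5dbb
  top 6b → 0x17 → ldi [RI]
  [9:6] rd=6 = x6
  [5:0] imm=59 = $59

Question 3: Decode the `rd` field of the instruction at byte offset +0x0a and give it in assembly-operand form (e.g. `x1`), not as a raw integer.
@+0a  big-endian(fb b0) = 0xfbb0
  top 6b → 0x3e → cp [RR]
  rd@[9:6]=0xe ⇒ x14
  rs@[5:2]=0xc ⇒ x12

x14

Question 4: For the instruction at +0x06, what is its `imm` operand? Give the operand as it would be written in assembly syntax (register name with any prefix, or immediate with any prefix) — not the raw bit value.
$46

@+06  big-endian(46 ae) = 0x46ae
  top 6b → 0x11 → shli [RI]
  rd: (w>>6)&0xf=0xa → x10
  imm: (w>>0)&0x3f=0x2e → $46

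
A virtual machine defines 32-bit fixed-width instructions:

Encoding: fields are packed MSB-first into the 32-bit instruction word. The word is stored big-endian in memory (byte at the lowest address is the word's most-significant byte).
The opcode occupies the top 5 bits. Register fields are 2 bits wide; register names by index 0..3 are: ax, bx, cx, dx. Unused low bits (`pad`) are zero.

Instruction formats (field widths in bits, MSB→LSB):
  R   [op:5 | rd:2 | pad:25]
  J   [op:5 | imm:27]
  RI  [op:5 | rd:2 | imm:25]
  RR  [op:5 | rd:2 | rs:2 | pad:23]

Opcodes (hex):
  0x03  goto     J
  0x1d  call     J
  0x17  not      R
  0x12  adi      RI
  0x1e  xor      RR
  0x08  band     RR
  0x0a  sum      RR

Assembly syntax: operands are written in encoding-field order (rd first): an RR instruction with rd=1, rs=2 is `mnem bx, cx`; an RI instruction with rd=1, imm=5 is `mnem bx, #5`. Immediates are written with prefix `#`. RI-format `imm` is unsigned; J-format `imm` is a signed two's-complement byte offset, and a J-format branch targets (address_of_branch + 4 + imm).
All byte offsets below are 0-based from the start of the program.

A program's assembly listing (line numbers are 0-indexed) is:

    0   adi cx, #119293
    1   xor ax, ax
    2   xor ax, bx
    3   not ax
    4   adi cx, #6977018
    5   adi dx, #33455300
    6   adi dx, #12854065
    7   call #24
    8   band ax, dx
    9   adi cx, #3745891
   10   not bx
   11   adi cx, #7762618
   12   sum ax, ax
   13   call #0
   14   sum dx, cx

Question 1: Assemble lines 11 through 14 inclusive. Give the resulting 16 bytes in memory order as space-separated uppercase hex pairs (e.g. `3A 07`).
L11: adi op=0x12:5|rd=2:2|imm=7762618:25 ⇒ 0x947672ba ⇒ big 94 76 72 ba
L12: sum op=0xa:5|rd=0:2|rs=0:2|pad=0:23 ⇒ 0x50000000 ⇒ big 50 00 00 00
L13: call op=0x1d:5|imm=0:27 ⇒ 0xe8000000 ⇒ big e8 00 00 00
L14: sum op=0xa:5|rd=3:2|rs=2:2|pad=0:23 ⇒ 0x57000000 ⇒ big 57 00 00 00

94 76 72 BA 50 00 00 00 E8 00 00 00 57 00 00 00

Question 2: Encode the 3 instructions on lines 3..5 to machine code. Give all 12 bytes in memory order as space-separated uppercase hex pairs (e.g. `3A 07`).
3. not fields op=0x17:5|rd=0:2|pad=0:25 → word b8000000h → b8 00 00 00
4. adi fields op=0x12:5|rd=2:2|imm=6977018:25 → word 946a75fah → 94 6a 75 fa
5. adi fields op=0x12:5|rd=3:2|imm=33455300:25 → word 97fe7cc4h → 97 fe 7c c4

B8 00 00 00 94 6A 75 FA 97 FE 7C C4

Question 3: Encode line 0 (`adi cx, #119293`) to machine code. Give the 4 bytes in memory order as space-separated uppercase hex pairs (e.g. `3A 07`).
94 01 D1 FD

line 0 (adi): pack op=0x12:5|rd=2:2|imm=119293:25 = 0x9401d1fd; big→ 94 01 d1 fd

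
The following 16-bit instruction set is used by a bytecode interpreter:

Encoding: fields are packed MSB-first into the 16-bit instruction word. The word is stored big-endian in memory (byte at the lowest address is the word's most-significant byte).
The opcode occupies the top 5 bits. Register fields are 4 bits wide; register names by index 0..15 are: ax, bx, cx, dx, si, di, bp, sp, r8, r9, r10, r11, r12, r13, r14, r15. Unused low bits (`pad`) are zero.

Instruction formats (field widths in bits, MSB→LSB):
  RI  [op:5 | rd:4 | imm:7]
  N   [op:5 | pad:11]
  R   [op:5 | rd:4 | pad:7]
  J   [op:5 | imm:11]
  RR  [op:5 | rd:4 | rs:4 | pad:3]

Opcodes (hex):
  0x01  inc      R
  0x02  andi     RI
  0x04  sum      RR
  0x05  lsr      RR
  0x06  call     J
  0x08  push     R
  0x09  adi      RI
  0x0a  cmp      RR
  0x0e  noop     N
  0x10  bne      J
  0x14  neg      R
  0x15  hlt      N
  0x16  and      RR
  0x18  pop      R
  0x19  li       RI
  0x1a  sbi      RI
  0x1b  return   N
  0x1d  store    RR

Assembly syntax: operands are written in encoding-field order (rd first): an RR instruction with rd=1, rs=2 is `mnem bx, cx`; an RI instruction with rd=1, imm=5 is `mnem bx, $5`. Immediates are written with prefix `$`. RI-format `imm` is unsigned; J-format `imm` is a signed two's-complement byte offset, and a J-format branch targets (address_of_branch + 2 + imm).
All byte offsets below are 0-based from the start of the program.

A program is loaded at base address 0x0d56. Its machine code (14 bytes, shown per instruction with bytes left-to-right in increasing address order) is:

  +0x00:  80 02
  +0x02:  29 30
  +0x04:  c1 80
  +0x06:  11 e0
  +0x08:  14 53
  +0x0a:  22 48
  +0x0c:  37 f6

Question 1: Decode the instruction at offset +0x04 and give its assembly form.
[04] c1 80 → 0xc180
  opcode bits[15:11]=0x18: pop/R
  rd@[10:7]=0x3 ⇒ dx

pop dx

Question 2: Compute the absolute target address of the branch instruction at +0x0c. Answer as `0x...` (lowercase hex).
[0c] 37 f6 → 0x37f6
  opcode bits[15:11]=0x6: call/J
  [10:0] imm=2038 (s11→-10) = $-10
  target = base 0x0d56 + off 0x0c + 2 + imm -10 = 0x0d5a

0x0d5a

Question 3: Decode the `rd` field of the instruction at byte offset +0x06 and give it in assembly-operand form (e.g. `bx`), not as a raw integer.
dx

+0x06: 11 e0 ⇒ word 0x11e0 (big)
  opcode bits[15:11]=0x2: andi/RI
  [10:7] rd=3 = dx
  [6:0] imm=96 = $96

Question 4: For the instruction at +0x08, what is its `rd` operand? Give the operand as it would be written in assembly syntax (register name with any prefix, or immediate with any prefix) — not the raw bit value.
@+08  big-endian(14 53) = 0x1453
  opcode bits[15:11]=0x2: andi/RI
  [10:7] rd=8 = r8
  [6:0] imm=83 = $83

r8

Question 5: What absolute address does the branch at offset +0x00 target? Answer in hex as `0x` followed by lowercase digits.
0x0d5a

@+00  big-endian(80 02) = 0x8002
  op=0x8002>>11=0x10 ⇒ bne (J)
  imm@[10:0]=0x2 ⇒ $2
  target = base 0x0d56 + off 0x00 + 2 + imm 2 = 0x0d5a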